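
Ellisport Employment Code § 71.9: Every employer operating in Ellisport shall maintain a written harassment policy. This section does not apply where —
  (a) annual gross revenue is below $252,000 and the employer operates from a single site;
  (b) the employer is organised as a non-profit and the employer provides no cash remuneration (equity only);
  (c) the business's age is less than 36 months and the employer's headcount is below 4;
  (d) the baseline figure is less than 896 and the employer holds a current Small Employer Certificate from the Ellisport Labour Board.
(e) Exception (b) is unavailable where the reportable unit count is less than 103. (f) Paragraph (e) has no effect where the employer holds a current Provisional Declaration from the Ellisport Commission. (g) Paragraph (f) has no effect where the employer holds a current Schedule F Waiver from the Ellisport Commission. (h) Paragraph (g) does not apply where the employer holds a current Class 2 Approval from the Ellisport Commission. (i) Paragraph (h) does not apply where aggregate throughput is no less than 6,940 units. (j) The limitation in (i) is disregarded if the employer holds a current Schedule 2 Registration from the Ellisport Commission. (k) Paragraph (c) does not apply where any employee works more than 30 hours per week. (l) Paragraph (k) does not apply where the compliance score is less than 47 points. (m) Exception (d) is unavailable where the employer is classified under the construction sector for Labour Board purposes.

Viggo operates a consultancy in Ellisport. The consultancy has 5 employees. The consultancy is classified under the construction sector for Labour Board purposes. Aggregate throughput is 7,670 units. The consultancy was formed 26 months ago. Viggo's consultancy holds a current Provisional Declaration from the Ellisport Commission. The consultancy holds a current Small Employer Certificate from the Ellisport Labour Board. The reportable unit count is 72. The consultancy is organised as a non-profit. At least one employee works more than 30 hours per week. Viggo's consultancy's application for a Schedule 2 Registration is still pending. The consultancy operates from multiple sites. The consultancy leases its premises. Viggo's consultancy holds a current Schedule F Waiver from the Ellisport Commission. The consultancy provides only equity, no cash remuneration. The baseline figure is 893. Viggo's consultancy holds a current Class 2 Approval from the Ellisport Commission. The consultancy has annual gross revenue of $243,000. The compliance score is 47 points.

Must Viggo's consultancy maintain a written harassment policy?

Yes — Viggo's consultancy must maintain a written harassment policy.

Exception (a) requires that the employer operates from a single site; but the employer operates from multiple sites, so (a) is unavailable.
Exception (b) is satisfied on its face — the employer is a non-profit; remuneration is equity-only. But applying paragraphs (e)–(j): (e) operates against (b): the reportable unit count is 72, less than the 103 limit. (f) would limit (e) — a current Provisional Declaration is held — but (g) sets (f) aside: (g) operates against (f): a current Schedule F Waiver is held. (h) would limit (g) — a current Class 2 Approval is held — but (i) sets (h) aside: (i) operates against (h): aggregate throughput is 7,670 units, meeting the 6,940 units threshold. (j) is not triggered (there is no Schedule 2 Registration in force), so (i) stands. Exception (b) does not apply.
Exception (c) fails — the employer's headcount is 5, not below 4.
All of (d)'s requirements are met (the baseline figure is 893, less than the 896 limit; a current Small Employer Certificate is held). But: (m) is engaged — the consultancy is classified under the construction sector. Exception (d) does not apply.
None of the exceptions is available; § 71.9 applies in full.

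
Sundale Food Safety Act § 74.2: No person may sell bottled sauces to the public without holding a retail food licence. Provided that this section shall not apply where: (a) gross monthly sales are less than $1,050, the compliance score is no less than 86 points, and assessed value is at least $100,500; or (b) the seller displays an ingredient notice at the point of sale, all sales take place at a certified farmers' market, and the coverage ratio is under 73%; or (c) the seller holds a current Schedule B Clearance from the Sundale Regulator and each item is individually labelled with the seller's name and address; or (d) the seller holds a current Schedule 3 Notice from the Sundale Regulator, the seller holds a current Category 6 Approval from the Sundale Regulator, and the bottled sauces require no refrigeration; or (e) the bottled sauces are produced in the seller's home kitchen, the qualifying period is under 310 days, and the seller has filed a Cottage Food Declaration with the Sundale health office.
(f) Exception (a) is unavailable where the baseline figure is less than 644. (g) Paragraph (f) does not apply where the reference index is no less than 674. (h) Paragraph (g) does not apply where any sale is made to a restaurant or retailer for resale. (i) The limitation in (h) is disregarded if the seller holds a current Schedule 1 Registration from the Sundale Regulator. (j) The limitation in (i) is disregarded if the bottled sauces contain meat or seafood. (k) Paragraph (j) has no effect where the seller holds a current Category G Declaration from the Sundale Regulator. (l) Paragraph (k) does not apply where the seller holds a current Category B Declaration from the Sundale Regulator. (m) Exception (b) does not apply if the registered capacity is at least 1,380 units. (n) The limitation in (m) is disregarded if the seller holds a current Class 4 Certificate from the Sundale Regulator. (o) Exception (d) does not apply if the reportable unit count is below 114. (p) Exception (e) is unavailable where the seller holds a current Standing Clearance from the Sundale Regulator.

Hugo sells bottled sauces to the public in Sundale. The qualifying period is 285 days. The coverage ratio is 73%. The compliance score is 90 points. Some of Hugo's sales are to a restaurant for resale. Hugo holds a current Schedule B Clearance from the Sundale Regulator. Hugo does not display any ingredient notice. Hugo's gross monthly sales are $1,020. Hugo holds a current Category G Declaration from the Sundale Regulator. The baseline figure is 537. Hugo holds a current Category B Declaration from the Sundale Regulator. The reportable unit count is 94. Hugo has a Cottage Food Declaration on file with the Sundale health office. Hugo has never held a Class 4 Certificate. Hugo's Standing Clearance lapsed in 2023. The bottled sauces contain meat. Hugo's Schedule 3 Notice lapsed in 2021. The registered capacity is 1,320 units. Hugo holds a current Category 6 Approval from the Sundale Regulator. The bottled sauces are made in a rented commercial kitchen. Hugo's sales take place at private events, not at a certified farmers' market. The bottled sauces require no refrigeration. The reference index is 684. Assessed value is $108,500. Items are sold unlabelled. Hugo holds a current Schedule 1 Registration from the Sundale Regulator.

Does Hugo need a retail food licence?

Yes — Hugo must hold a retail food licence.

Exception (a): gross monthly sales are $1,020, less than the $1,050 limit; the compliance score is 90 points, meeting the 86 points threshold; assessed value is $108,500, meeting the $100,500 threshold — every condition holds. However, paragraphs (f)–(l) must be considered: (f) operates — the baseline figure is 537, less than the 644 limit. (g) would limit (f) — the reference index is 684, meeting the 674 threshold — but (h) sets (g) aside: (h) is engaged — some sales are to a restaurant for resale. (i) operates (a current Schedule 1 Registration is held), but is itself disapplied by (j): (j) operates against (i): the bottled sauces contain meat. (k) operates (a current Category G Declaration is held), but is overridden by (l): (l) operates against (k): a current Category B Declaration is held. (a) is therefore removed.
Exception (b) fails — no ingredient notice is displayed.
Exception (c) fails — items are sold unlabelled.
Exception (d) requires that the seller holds a current Schedule 3 Notice from the Sundale Regulator; but the Schedule 3 Notice is not current, so (d) is unavailable.
Exception (e) does not apply: the bottled sauces are made in a commercial kitchen, not a home kitchen.
No exception applies. The general rule governs.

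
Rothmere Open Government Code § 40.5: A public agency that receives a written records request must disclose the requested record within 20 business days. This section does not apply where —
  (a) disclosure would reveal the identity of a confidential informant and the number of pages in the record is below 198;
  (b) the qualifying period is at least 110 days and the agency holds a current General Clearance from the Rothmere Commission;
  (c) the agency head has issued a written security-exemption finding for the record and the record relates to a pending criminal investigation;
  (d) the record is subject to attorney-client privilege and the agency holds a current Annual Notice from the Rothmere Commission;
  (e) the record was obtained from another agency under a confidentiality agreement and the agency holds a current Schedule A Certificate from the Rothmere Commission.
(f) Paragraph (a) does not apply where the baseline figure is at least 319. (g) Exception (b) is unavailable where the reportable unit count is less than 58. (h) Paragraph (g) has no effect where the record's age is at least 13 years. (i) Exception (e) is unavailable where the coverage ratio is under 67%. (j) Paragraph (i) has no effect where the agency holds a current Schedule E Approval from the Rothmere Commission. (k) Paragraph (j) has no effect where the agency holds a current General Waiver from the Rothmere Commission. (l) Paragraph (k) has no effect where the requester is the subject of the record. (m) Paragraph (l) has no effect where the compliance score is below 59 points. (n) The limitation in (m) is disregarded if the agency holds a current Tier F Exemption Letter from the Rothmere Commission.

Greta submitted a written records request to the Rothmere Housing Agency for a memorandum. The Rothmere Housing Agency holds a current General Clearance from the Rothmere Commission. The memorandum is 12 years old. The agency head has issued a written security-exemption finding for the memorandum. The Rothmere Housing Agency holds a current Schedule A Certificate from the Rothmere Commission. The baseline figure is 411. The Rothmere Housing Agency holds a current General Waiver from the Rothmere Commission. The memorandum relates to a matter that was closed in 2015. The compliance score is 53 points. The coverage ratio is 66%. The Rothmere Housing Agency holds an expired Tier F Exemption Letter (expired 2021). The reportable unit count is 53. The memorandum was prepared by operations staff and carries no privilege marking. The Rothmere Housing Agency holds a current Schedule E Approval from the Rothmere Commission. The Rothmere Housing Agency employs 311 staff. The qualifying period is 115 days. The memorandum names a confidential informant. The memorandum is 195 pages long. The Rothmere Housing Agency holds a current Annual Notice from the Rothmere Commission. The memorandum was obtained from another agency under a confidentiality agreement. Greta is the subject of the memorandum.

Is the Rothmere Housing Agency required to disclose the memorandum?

Exception (a)'s conditions are all satisfied: the memorandum names a confidential informant; the number of pages in the record is 195, below the 198 limit. But: (f) operates — the baseline figure is 411, meeting the 319 threshold. So (a) is unavailable.
All of (b)'s requirements are met (the qualifying period is 115 days, meeting the 110 days threshold; a current General Clearance is held). But applying paragraphs (g)–(h): (g) operates against (b): the reportable unit count is 53, less than the 58 limit. (h) is not triggered (the record's age is 12 years, short of 13 years), so (g) stands. (b) is therefore removed.
Exception (c) requires that the record relates to a pending criminal investigation; but the memorandum relates to a closed matter, so (c) is unavailable.
Exception (d) requires that the record is subject to attorney-client privilege; but the memorandum carries no privilege marking, so (d) is unavailable.
Exception (e)'s conditions are all satisfied: the memorandum was obtained under a confidentiality agreement; a current Schedule A Certificate is held. But applying paragraphs (i)–(n): (i) operates against (e): the coverage ratio is 66%, under the 67% limit. (j) would limit (i) — a current Schedule E Approval is held — but (k) sets (j) aside: (k) operates against (j): a current General Waiver is held. (l) would limit (k) — Greta is the subject of the memorandum — but (m) sets (l) aside: (m) operates against (l): the compliance score is 53 points, below the 59 points limit. (n) is not engaged (no current Tier F Exemption Letter is held), so (m) stands. (e) is therefore removed.
No exception displaces § 40.5.

Yes — the Rothmere Housing Agency must disclose the memorandum.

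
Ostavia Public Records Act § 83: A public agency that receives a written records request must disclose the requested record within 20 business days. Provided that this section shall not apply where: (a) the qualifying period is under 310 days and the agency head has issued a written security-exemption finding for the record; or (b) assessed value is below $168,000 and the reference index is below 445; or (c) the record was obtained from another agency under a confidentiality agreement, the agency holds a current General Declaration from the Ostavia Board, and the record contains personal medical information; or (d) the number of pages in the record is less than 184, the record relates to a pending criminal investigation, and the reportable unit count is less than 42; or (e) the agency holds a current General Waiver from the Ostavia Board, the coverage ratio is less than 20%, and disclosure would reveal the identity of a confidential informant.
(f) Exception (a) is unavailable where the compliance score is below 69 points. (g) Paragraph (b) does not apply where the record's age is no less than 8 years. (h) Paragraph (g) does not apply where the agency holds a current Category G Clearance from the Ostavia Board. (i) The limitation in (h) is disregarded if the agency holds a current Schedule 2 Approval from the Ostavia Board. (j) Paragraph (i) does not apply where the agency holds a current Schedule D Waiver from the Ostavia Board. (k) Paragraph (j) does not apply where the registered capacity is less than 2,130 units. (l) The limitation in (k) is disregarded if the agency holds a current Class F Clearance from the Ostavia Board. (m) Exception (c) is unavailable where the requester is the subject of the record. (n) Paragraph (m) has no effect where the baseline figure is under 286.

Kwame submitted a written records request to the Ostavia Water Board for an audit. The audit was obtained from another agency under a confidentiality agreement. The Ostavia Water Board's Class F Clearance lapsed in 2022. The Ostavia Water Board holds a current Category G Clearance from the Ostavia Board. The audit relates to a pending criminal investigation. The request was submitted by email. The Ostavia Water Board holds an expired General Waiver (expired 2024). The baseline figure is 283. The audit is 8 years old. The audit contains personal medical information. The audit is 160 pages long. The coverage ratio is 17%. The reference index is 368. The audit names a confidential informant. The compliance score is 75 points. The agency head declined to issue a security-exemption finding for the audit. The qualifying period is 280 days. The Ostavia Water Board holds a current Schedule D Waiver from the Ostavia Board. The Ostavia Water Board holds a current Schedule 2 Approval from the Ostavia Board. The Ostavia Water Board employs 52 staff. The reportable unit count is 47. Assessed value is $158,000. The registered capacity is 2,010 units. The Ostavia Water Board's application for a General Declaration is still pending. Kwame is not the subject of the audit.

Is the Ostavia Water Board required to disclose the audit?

Exception (a) fails — the agency head declined to issue a security-exemption finding.
Exception (b): assessed value is $158,000, below the $168,000 limit; the reference index is 368, below the 445 limit — every condition holds. However, paragraphs (g)–(l) must be considered: (g) operates against (b): the record's age is 8 years, meeting the 8 years threshold. (h) operates (a current Category G Clearance is held), but is displaced by (i): (i) is engaged — a current Schedule 2 Approval is held. (j) operates (a current Schedule D Waiver is held), but is displaced by (k): (k) operates — the registered capacity is 2,010 units, less than the 2,130 units limit. (l) is inapplicable (the Class F Clearance is not current), so (k) stands. Exception (b) does not apply.
Exception (c) does not apply: the General Declaration is not current.
Exception (d) requires that the reportable unit count is less than 42; but the reportable unit count is 47, not less than 42, so (d) is unavailable.
Exception (e) does not apply: the General Waiver is not current.
No exception is made out. the Ostavia Water Board falls within the general rule.

Yes — the Ostavia Water Board must disclose the audit.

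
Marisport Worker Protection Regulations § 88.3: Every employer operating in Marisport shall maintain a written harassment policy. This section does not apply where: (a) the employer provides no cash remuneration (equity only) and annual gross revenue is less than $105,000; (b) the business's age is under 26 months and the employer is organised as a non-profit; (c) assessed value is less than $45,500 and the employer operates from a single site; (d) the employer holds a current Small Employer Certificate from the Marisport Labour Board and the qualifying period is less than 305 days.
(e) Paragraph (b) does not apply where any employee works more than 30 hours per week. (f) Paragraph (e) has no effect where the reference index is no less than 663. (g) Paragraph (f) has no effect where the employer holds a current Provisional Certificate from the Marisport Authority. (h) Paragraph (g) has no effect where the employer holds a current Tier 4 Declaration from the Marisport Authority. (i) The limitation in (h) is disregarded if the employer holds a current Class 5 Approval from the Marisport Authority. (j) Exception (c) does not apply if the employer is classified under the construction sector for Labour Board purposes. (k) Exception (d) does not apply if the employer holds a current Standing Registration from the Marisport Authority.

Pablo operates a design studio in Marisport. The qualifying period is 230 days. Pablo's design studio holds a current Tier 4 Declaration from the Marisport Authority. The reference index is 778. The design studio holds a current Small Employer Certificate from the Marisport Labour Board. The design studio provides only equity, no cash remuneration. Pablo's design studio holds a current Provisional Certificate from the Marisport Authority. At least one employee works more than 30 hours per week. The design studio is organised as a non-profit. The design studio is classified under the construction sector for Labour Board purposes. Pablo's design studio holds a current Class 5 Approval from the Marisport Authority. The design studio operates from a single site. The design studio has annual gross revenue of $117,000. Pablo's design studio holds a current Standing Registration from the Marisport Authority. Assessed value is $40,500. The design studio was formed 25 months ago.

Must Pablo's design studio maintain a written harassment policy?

Yes — Pablo's design studio must maintain a written harassment policy.

Exception (a) requires that annual gross revenue is less than $105,000; but annual gross revenue is $117,000, not less than $105,000, so (a) is unavailable.
Exception (b) is satisfied on its face — the business's age is 25 months, under the 26 months limit; the employer is a non-profit. But applying paragraphs (e)–(i): (e) operates against (b): at least one employee exceeds 30 hours/week. (f) would limit (e) — the reference index is 778, meeting the 663 threshold — but (g) sets (f) aside: (g) is engaged — a current Provisional Certificate is held. (h) is triggered (a current Tier 4 Declaration is held), but is overridden by (i): (i) operates against (h): a current Class 5 Approval is held. Exception (b) does not apply.
Exception (c) is satisfied on its face — assessed value is $40,500, less than the $45,500 limit; the employer operates from a single site. But applying paragraph (j): (j) is triggered — the design studio is classified under the construction sector. Exception (c) does not apply.
Exception (d) is satisfied on its face — a current Small Employer Certificate is held; the qualifying period is 230 days, less than the 305 days limit. But applying paragraph (k): (k) operates — a current Standing Registration is held. Exception (d) does not apply.
No exception displaces § 88.3.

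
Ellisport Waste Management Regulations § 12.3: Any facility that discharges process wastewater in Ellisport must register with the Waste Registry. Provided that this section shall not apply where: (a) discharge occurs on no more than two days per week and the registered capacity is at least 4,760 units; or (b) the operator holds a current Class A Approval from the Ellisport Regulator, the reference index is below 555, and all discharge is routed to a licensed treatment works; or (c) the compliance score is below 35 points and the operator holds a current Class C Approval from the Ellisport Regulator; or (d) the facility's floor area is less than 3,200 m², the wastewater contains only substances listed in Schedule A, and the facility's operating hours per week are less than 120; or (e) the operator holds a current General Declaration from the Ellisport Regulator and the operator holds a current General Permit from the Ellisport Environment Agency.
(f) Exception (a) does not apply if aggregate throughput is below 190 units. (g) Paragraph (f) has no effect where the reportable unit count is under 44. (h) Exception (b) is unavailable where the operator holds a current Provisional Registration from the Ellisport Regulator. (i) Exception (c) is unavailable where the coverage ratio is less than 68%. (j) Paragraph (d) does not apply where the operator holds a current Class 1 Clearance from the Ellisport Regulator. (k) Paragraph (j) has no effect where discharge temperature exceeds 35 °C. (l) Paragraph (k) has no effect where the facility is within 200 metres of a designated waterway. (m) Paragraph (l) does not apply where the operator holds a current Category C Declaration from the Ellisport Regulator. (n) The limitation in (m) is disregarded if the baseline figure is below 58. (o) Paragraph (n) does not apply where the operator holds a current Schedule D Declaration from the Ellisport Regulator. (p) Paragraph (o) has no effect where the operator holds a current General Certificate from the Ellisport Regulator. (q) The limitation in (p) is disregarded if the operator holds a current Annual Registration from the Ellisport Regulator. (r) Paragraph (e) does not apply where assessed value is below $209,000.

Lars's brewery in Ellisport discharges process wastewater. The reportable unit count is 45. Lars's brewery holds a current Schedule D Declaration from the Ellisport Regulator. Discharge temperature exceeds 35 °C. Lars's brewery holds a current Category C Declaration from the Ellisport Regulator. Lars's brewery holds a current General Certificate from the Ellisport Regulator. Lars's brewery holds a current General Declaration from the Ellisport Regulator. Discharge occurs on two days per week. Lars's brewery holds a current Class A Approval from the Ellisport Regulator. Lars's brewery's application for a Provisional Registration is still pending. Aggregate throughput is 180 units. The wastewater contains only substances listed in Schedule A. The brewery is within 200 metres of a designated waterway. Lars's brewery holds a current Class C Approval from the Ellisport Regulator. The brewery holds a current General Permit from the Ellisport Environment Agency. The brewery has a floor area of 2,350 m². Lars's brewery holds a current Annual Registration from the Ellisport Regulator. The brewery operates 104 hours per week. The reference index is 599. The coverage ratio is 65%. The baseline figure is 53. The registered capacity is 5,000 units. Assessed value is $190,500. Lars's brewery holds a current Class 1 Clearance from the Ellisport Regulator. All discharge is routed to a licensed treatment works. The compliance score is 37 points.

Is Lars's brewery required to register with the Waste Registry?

No — exception (d) applies; Lars's brewery is not required to register with the Waste Registry.

Exception (a)'s conditions are all satisfied: discharge occurs on no more than two days per week; the registered capacity is 5,000 units, meeting the 4,760 units threshold. But applying paragraphs (f)–(g): (f) applies — aggregate throughput is 180 units, below the 190 units limit. (g), which would lift (f), does not operate here — the reportable unit count is 45, not under 44. Exception (a) does not apply.
Exception (b) does not apply: the reference index is 599, not below 555.
Exception (c) does not apply: the compliance score is 37 points, not below 35 points.
Exception (d)'s conditions are all satisfied: the facility's floor area is 2,350 m², less than the 3,200 m² limit; the wastewater is Schedule-A-only; the facility's operating hours per week are 104, less than the 120 limit. Under paragraphs (j)–(q): (j) would limit (d) — a current Class 1 Clearance is held — but (k) sets (j) aside: (k) operates against (j): discharge temperature exceeds 35 °C. (l) would limit (k) — the brewery is within 200 m of a designated waterway — but (m) sets (l) aside: (m) is engaged — a current Category C Declaration is held. (n) would limit (m) — the baseline figure is 53, below the 58 limit — but (o) sets (n) aside: (o) is triggered — a current Schedule D Declaration is held. (p) would limit (o) — a current General Certificate is held — but (q) sets (p) aside: (q) is triggered — a current Annual Registration is held. So (d) applies.
Exception (e): a current General Declaration is held; a current General Permit is held — every condition holds. However, paragraph (r) must be considered: (r) operates — assessed value is $190,500, below the $209,000 limit. So (e) is unavailable.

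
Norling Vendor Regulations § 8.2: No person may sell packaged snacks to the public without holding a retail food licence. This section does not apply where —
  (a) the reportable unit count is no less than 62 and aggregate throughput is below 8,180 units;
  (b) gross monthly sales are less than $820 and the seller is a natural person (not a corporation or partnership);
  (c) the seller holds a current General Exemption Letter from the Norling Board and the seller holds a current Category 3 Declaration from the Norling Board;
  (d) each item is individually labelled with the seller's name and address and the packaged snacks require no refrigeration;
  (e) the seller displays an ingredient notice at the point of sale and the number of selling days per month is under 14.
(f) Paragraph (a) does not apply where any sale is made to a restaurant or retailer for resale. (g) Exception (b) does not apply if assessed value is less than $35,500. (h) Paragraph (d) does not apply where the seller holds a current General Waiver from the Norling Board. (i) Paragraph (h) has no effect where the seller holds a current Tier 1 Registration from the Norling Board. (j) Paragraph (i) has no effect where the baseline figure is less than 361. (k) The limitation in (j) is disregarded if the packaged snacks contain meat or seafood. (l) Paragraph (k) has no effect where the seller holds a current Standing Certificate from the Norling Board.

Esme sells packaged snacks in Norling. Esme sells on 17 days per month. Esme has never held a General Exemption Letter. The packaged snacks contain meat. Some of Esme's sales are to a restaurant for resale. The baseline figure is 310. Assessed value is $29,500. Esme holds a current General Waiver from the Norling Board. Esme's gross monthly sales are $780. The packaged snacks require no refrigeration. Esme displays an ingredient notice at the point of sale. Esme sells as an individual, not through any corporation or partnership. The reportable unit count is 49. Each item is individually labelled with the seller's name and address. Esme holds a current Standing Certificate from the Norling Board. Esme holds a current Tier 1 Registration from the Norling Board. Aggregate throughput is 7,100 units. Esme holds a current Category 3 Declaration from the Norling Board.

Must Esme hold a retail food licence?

Exception (a) does not apply: the reportable unit count is 49, short of 62.
Exception (b)'s conditions are all satisfied: gross monthly sales are $780, less than the $820 limit; the seller is a natural person. But applying paragraph (g): (g) operates against (b): assessed value is $29,500, less than the $35,500 limit. So (b) is unavailable.
Exception (c) fails — there is no General Exemption Letter in force.
Exception (d) is satisfied on its face — items are individually labelled; the packaged snacks are shelf-stable. However, paragraphs (h)–(l) must be considered: (h) operates against (d): a current General Waiver is held. (i) applies (a current Tier 1 Registration is held), but is itself disapplied by (j): (j) is engaged — the baseline figure is 310, less than the 361 limit. (k) operates (the packaged snacks contain meat), but is set aside by (l): (l) applies — a current Standing Certificate is held. (d) is therefore removed.
Exception (e) does not apply: the number of selling days per month is 17, not under 14.
No exception displaces § 8.2.

Yes — Esme must hold a retail food licence.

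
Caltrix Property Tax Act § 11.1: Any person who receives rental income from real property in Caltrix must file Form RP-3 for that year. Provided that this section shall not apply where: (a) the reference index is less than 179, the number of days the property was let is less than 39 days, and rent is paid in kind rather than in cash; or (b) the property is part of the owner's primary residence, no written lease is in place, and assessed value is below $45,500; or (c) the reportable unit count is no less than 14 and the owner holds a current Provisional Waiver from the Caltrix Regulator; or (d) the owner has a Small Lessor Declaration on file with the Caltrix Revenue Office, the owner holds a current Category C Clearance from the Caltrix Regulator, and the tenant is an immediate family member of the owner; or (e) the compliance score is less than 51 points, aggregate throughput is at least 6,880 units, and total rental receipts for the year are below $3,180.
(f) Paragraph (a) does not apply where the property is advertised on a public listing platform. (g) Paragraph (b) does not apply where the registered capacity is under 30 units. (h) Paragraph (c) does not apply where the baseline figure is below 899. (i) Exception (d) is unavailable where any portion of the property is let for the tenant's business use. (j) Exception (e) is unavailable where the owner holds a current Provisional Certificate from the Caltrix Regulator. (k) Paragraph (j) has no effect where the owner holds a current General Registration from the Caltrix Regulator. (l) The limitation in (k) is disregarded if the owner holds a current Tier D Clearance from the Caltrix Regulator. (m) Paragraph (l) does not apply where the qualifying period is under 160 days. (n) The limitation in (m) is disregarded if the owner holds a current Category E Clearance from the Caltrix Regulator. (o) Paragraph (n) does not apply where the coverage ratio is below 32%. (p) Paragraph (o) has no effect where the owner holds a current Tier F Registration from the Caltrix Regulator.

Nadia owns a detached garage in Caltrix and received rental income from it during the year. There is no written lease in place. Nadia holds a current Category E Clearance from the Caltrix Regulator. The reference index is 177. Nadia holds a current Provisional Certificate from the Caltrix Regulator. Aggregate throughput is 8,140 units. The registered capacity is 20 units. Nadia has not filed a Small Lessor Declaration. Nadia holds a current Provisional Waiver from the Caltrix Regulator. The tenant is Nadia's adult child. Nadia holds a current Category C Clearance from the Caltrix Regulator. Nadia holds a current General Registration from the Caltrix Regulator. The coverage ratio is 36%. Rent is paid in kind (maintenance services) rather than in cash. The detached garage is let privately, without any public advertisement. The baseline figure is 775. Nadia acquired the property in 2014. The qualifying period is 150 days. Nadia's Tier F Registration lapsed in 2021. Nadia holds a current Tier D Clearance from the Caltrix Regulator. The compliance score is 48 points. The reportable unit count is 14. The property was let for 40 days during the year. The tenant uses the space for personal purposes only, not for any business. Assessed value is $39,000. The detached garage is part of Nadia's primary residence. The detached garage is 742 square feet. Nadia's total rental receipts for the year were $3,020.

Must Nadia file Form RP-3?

Exception (a) does not apply: the number of days the property was let is 40 days, not less than 39 days.
Exception (b) is satisfied on its face — the detached garage is part of the primary residence; there is no written lease; assessed value is $39,000, below the $45,500 limit. But applying paragraph (g): (g) operates against (b): the registered capacity is 20 units, under the 30 units limit. (b) is therefore removed.
Exception (c)'s conditions are all satisfied: the reportable unit count is 14, meeting the 14 threshold; a current Provisional Waiver is held. But applying paragraph (h): (h) operates — the baseline figure is 775, below the 899 limit. So (c) is unavailable.
Exception (d) does not apply: no Small Lessor Declaration is on file.
Exception (e)'s conditions are all satisfied: the compliance score is 48 points, less than the 51 points limit; aggregate throughput is 8,140 units, meeting the 6,880 units threshold; total rental receipts for the year are $3,020, below the $3,180 limit. But applying paragraphs (j)–(p): (j) operates — a current Provisional Certificate is held. (k) would limit (j) — a current General Registration is held — but (l) sets (k) aside: (l) operates against (k): a current Tier D Clearance is held. (m) would limit (l) — the qualifying period is 150 days, under the 160 days limit — but (n) sets (m) aside: (n) operates against (m): a current Category E Clearance is held. (o), which would lift (n), is not engaged — the coverage ratio is 36%, not below 32%. (e) is therefore removed.
None of the exceptions is available; § 11.1 applies in full.

Yes — Nadia must file Form RP-3.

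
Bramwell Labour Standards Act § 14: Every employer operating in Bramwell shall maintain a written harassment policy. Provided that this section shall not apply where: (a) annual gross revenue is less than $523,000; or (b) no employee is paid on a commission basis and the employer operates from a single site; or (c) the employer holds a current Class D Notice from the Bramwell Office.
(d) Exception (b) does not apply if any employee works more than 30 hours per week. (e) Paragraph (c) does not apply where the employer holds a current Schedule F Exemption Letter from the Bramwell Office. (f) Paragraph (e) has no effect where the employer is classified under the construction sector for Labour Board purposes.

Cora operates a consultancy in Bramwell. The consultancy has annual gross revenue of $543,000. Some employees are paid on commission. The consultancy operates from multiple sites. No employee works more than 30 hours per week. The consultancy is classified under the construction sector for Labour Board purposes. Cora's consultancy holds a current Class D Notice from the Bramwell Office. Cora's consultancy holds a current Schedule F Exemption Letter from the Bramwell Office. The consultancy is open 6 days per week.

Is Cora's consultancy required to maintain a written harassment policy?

Exception (a) fails — annual gross revenue is $543,000, not less than $523,000.
Exception (b) does not apply: some employees are paid on commission.
Exception (c) is satisfied on its face — a current Class D Notice is held. Under paragraphs (e)–(f): (e) would limit (c) — a current Schedule F Exemption Letter is held — but (f) sets (e) aside: (f) is triggered — the consultancy is classified under the construction sector. Exception (c) stands.

No — exception (c) applies; Cora's consultancy is not required to maintain a written harassment policy.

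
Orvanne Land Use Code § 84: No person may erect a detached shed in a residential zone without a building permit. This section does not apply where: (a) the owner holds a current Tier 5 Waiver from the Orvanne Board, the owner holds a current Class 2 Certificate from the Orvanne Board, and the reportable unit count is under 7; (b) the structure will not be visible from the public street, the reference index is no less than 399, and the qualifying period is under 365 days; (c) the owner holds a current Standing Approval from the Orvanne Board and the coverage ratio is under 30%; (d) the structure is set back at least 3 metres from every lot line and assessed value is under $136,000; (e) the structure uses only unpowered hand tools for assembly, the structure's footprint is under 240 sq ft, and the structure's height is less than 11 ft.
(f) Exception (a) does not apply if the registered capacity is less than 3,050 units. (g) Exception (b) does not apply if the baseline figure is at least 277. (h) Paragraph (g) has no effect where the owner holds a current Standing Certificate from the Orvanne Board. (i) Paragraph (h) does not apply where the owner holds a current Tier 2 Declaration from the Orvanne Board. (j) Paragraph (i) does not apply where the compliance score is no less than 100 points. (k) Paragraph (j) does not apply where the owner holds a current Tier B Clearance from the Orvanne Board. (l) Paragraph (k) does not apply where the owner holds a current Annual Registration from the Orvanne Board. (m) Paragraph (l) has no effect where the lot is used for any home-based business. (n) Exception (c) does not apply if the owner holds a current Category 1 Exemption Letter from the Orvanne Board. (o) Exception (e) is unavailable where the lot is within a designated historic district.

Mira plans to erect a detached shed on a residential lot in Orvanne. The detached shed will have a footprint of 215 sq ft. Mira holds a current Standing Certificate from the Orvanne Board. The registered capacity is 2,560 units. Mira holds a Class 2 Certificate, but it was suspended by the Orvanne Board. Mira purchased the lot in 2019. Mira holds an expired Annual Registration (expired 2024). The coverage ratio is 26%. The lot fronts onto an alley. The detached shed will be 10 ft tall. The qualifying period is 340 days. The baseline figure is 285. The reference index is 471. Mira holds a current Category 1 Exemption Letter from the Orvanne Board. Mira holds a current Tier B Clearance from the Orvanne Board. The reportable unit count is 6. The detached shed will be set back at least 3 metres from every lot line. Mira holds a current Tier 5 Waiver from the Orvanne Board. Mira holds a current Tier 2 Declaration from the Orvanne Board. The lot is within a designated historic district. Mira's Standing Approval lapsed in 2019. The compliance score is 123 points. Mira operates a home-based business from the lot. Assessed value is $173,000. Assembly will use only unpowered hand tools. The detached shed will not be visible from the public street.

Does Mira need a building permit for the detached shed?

Exception (a) fails — no current Class 2 Certificate is held.
Exception (b)'s conditions are all satisfied: the structure will not be visible from the street; the reference index is 471, meeting the 399 threshold; the qualifying period is 340 days, under the 365 days limit. But: (g) operates — the baseline figure is 285, meeting the 277 threshold. (h) would limit (g) — a current Standing Certificate is held — but (i) sets (h) aside: (i) operates against (h): a current Tier 2 Declaration is held. (j) is triggered (the compliance score is 123 points, meeting the 100 points threshold), but is itself disapplied by (k): (k) operates against (j): a current Tier B Clearance is held. (l) is inapplicable (the Annual Registration is not current), so (k) stands. So (b) is unavailable.
Exception (c) does not apply: there is no Standing Approval in force.
Exception (d) requires that assessed value is under $136,000; but assessed value is $173,000, not under $136,000, so (d) is unavailable.
Exception (e)'s conditions are all satisfied: assembly uses only hand tools; the structure's footprint is 215 sq ft, under the 240 sq ft limit; the structure's height is 10 ft, less than the 11 ft limit. But applying paragraph (o): (o) operates against (e): the lot is in a historic district. Exception (e) does not apply.
Every exception is unavailable, so the rule governs.

Yes — Mira must obtain a building permit.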